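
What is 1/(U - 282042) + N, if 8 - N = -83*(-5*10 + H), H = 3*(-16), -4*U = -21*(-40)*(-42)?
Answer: -2220201973/273222 ≈ -8126.0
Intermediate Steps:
U = 8820 (U = -(-21*(-40))*(-42)/4 = -210*(-42) = -¼*(-35280) = 8820)
H = -48
N = -8126 (N = 8 - (-83)*(-5*10 - 48) = 8 - (-83)*(-50 - 48) = 8 - (-83)*(-98) = 8 - 1*8134 = 8 - 8134 = -8126)
1/(U - 282042) + N = 1/(8820 - 282042) - 8126 = 1/(-273222) - 8126 = -1/273222 - 8126 = -2220201973/273222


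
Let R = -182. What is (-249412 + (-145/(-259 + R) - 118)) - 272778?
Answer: -230337683/441 ≈ -5.2231e+5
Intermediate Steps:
(-249412 + (-145/(-259 + R) - 118)) - 272778 = (-249412 + (-145/(-259 - 182) - 118)) - 272778 = (-249412 + (-145/(-441) - 118)) - 272778 = (-249412 + (-1/441*(-145) - 118)) - 272778 = (-249412 + (145/441 - 118)) - 272778 = (-249412 - 51893/441) - 272778 = -110042585/441 - 272778 = -230337683/441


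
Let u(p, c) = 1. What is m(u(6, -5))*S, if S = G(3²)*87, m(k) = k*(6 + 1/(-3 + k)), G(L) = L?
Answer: 8613/2 ≈ 4306.5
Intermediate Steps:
S = 783 (S = 3²*87 = 9*87 = 783)
m(u(6, -5))*S = (1*(-17 + 6*1)/(-3 + 1))*783 = (1*(-17 + 6)/(-2))*783 = (1*(-½)*(-11))*783 = (11/2)*783 = 8613/2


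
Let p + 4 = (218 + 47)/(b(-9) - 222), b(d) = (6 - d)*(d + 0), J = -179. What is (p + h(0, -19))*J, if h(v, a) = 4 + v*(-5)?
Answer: 47435/357 ≈ 132.87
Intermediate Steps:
h(v, a) = 4 - 5*v
b(d) = d*(6 - d) (b(d) = (6 - d)*d = d*(6 - d))
p = -1693/357 (p = -4 + (218 + 47)/(-9*(6 - 1*(-9)) - 222) = -4 + 265/(-9*(6 + 9) - 222) = -4 + 265/(-9*15 - 222) = -4 + 265/(-135 - 222) = -4 + 265/(-357) = -4 + 265*(-1/357) = -4 - 265/357 = -1693/357 ≈ -4.7423)
(p + h(0, -19))*J = (-1693/357 + (4 - 5*0))*(-179) = (-1693/357 + (4 + 0))*(-179) = (-1693/357 + 4)*(-179) = -265/357*(-179) = 47435/357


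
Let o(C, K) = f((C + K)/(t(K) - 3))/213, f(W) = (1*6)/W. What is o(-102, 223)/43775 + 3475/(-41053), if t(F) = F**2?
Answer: -1302764008919/15438843789325 ≈ -0.084382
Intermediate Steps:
f(W) = 6/W
o(C, K) = 2*(-3 + K**2)/(71*(C + K)) (o(C, K) = (6/(((C + K)/(K**2 - 3))))/213 = (6/(((C + K)/(-3 + K**2))))*(1/213) = (6*((-3 + K**2)/(C + K)))*(1/213) = (6*(-3 + K**2)/(C + K))*(1/213) = 2*(-3 + K**2)/(71*(C + K)))
o(-102, 223)/43775 + 3475/(-41053) = (2*(-3 + 223**2)/(71*(-102 + 223)))/43775 + 3475/(-41053) = ((2/71)*(-3 + 49729)/121)*(1/43775) + 3475*(-1/41053) = ((2/71)*(1/121)*49726)*(1/43775) - 3475/41053 = (99452/8591)*(1/43775) - 3475/41053 = 99452/376071025 - 3475/41053 = -1302764008919/15438843789325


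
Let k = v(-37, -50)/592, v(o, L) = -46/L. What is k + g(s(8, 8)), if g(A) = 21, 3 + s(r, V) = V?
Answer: 310823/14800 ≈ 21.002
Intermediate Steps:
s(r, V) = -3 + V
k = 23/14800 (k = -46/(-50)/592 = -46*(-1/50)*(1/592) = (23/25)*(1/592) = 23/14800 ≈ 0.0015541)
k + g(s(8, 8)) = 23/14800 + 21 = 310823/14800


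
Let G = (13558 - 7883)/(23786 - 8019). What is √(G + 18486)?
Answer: √4595677448179/15767 ≈ 135.96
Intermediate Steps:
G = 5675/15767 ≈ 0.35993
√(G + 18486) = √(5675/15767 + 18486) = √(291474437/15767) = √4595677448179/15767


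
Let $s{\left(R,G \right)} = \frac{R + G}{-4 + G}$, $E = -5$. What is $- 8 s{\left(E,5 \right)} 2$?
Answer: $0$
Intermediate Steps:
$s{\left(R,G \right)} = \frac{G + R}{-4 + G}$
$- 8 s{\left(E,5 \right)} 2 = - 8 \frac{5 - 5}{-4 + 5} \cdot 2 = - 8 \cdot 1^{-1} \cdot 0 \cdot 2 = - 8 \cdot 1 \cdot 0 \cdot 2 = \left(-8\right) 0 \cdot 2 = 0 \cdot 2 = 0$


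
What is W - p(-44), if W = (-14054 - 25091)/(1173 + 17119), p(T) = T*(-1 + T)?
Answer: -36257305/18292 ≈ -1982.1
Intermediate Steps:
W = -39145/18292 ≈ -2.1400
W - p(-44) = -39145/18292 - (-44)*(-1 - 44) = -39145/18292 - (-44)*(-45) = -39145/18292 - 1*1980 = -39145/18292 - 1980 = -36257305/18292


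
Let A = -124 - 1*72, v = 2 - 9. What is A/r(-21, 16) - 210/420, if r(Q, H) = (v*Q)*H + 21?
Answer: -395/678 ≈ -0.58260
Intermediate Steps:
v = -7
A = -196 (A = -124 - 72 = -196)
r(Q, H) = 21 - 7*H*Q (r(Q, H) = (-7*Q)*H + 21 = -7*H*Q + 21 = 21 - 7*H*Q)
A/r(-21, 16) - 210/420 = -196/(21 - 7*16*(-21)) - 210/420 = -196/(21 + 2352) - 210*1/420 = -196/2373 - ½ = -196*1/2373 - ½ = -28/339 - ½ = -395/678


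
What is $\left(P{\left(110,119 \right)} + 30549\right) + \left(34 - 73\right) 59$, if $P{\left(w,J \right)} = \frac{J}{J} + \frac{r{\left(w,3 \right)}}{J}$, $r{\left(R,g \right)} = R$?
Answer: $\frac{3361741}{119} \approx 28250.0$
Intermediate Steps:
$P{\left(w,J \right)} = 1 + \frac{w}{J}$ ($P{\left(w,J \right)} = \frac{J}{J} + \frac{w}{J} = 1 + \frac{w}{J}$)
$\left(P{\left(110,119 \right)} + 30549\right) + \left(34 - 73\right) 59 = \left(\frac{119 + 110}{119} + 30549\right) + \left(34 - 73\right) 59 = \left(\frac{1}{119} \cdot 229 + 30549\right) - 2301 = \left(\frac{229}{119} + 30549\right) - 2301 = \frac{3635560}{119} - 2301 = \frac{3361741}{119}$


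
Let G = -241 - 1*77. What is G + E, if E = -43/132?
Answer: -42019/132 ≈ -318.33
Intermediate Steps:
E = -43/132 (E = -43*1/132 = -43/132 ≈ -0.32576)
G = -318 (G = -241 - 77 = -318)
G + E = -318 - 43/132 = -42019/132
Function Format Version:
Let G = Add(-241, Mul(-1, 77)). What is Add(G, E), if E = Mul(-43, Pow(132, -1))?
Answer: Rational(-42019, 132) ≈ -318.33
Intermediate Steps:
E = Rational(-43, 132) (E = Mul(-43, Rational(1, 132)) = Rational(-43, 132) ≈ -0.32576)
G = -318 (G = Add(-241, -77) = -318)
Add(G, E) = Add(-318, Rational(-43, 132)) = Rational(-42019, 132)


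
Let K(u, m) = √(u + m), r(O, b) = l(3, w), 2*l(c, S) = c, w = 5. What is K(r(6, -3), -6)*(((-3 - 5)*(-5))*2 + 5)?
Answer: 255*I*√2/2 ≈ 180.31*I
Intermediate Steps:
l(c, S) = c/2
r(O, b) = 3/2 (r(O, b) = (½)*3 = 3/2)
K(u, m) = √(m + u)
K(r(6, -3), -6)*(((-3 - 5)*(-5))*2 + 5) = √(-6 + 3/2)*(((-3 - 5)*(-5))*2 + 5) = √(-9/2)*(-8*(-5)*2 + 5) = (3*I*√2/2)*(40*2 + 5) = (3*I*√2/2)*(80 + 5) = (3*I*√2/2)*85 = 255*I*√2/2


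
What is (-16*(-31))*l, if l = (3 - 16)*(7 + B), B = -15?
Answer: 51584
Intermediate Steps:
l = 104 (l = (3 - 16)*(7 - 15) = -13*(-8) = 104)
(-16*(-31))*l = -16*(-31)*104 = 496*104 = 51584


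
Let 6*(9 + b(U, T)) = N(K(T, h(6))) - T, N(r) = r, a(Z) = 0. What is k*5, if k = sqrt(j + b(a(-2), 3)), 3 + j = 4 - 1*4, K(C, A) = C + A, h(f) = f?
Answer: 5*I*sqrt(11) ≈ 16.583*I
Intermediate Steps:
K(C, A) = A + C
b(U, T) = -8 (b(U, T) = -9 + ((6 + T) - T)/6 = -9 + (1/6)*6 = -9 + 1 = -8)
j = -3 (j = -3 + (4 - 1*4) = -3 + (4 - 4) = -3 + 0 = -3)
k = I*sqrt(11) (k = sqrt(-3 - 8) = sqrt(-11) = I*sqrt(11) ≈ 3.3166*I)
k*5 = (I*sqrt(11))*5 = 5*I*sqrt(11)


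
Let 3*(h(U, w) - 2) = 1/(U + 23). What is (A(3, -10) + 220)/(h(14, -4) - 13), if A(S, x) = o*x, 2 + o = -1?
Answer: -2775/122 ≈ -22.746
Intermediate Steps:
o = -3 (o = -2 - 1 = -3)
h(U, w) = 2 + 1/(3*(23 + U)) (h(U, w) = 2 + 1/(3*(U + 23)) = 2 + 1/(3*(23 + U)))
A(S, x) = -3*x
(A(3, -10) + 220)/(h(14, -4) - 13) = (-3*(-10) + 220)/((139 + 6*14)/(3*(23 + 14)) - 13) = (30 + 220)/((1/3)*(139 + 84)/37 - 13) = 250/((1/3)*(1/37)*223 - 13) = 250/(223/111 - 13) = 250/(-1220/111) = 250*(-111/1220) = -2775/122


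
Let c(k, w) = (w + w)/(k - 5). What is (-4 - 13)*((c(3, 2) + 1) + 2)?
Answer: -17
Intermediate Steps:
c(k, w) = 2*w/(-5 + k) (c(k, w) = (2*w)/(-5 + k) = 2*w/(-5 + k))
(-4 - 13)*((c(3, 2) + 1) + 2) = (-4 - 13)*((2*2/(-5 + 3) + 1) + 2) = -17*((2*2/(-2) + 1) + 2) = -17*((2*2*(-½) + 1) + 2) = -17*((-2 + 1) + 2) = -17*(-1 + 2) = -17*1 = -17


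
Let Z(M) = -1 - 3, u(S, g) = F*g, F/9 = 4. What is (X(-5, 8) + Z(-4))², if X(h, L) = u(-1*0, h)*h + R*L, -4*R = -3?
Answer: 813604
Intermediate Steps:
F = 36 (F = 9*4 = 36)
R = ¾ (R = -¼*(-3) = ¾ ≈ 0.75000)
u(S, g) = 36*g
Z(M) = -4
X(h, L) = 36*h² + 3*L/4 (X(h, L) = (36*h)*h + 3*L/4 = 36*h² + 3*L/4)
(X(-5, 8) + Z(-4))² = ((36*(-5)² + (¾)*8) - 4)² = ((36*25 + 6) - 4)² = ((900 + 6) - 4)² = (906 - 4)² = 902² = 813604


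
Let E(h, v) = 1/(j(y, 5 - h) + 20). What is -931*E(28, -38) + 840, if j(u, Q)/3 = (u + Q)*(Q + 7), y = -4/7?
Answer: 6763883/8060 ≈ 839.19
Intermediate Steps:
y = -4/7 (y = -4*⅐ = -4/7 ≈ -0.57143)
j(u, Q) = 3*(7 + Q)*(Q + u) (j(u, Q) = 3*((u + Q)*(Q + 7)) = 3*((Q + u)*(7 + Q)) = 3*((7 + Q)*(Q + u)) = 3*(7 + Q)*(Q + u))
E(h, v) = 1/(731/7 + 3*(5 - h)² - 135*h/7) (E(h, v) = 1/((3*(5 - h)² + 21*(5 - h) + 21*(-4/7) + 3*(5 - h)*(-4/7)) + 20) = 1/((3*(5 - h)² + (105 - 21*h) - 12 + (-60/7 + 12*h/7)) + 20) = 1/((591/7 + 3*(5 - h)² - 135*h/7) + 20) = 1/(731/7 + 3*(5 - h)² - 135*h/7))
-931*E(28, -38) + 840 = -6517/(1256 - 345*28 + 21*28²) + 840 = -6517/(1256 - 9660 + 21*784) + 840 = -6517/(1256 - 9660 + 16464) + 840 = -6517/8060 + 840 = 6763883/8060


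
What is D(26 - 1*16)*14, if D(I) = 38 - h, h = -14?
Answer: 728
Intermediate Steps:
D(I) = 52 (D(I) = 38 - 1*(-14) = 38 + 14 = 52)
D(26 - 1*16)*14 = 52*14 = 728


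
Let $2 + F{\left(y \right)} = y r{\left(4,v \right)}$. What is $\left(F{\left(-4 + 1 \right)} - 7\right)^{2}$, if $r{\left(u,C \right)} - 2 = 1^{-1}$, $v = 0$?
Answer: $324$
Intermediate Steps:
$r{\left(u,C \right)} = 3$ ($r{\left(u,C \right)} = 2 + 1^{-1} = 2 + 1 = 3$)
$F{\left(y \right)} = -2 + 3 y$ ($F{\left(y \right)} = -2 + y 3 = -2 + 3 y$)
$\left(F{\left(-4 + 1 \right)} - 7\right)^{2} = \left(\left(-2 + 3 \left(-4 + 1\right)\right) - 7\right)^{2} = \left(\left(-2 + 3 \left(-3\right)\right) - 7\right)^{2} = \left(\left(-2 - 9\right) - 7\right)^{2} = \left(-11 - 7\right)^{2} = \left(-18\right)^{2} = 324$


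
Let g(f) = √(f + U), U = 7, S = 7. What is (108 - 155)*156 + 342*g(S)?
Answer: -7332 + 342*√14 ≈ -6052.4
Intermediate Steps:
g(f) = √(7 + f) (g(f) = √(f + 7) = √(7 + f))
(108 - 155)*156 + 342*g(S) = (108 - 155)*156 + 342*√(7 + 7) = -47*156 + 342*√14 = -7332 + 342*√14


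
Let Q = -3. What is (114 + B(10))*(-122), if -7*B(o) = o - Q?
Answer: -95770/7 ≈ -13681.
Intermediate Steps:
B(o) = -3/7 - o/7 (B(o) = -(o - 1*(-3))/7 = -(o + 3)/7 = -(3 + o)/7 = -3/7 - o/7)
(114 + B(10))*(-122) = (114 + (-3/7 - ⅐*10))*(-122) = (114 + (-3/7 - 10/7))*(-122) = (114 - 13/7)*(-122) = (785/7)*(-122) = -95770/7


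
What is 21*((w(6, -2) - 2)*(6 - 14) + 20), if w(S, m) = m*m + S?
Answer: -924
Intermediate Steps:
w(S, m) = S + m² (w(S, m) = m² + S = S + m²)
21*((w(6, -2) - 2)*(6 - 14) + 20) = 21*(((6 + (-2)²) - 2)*(6 - 14) + 20) = 21*(((6 + 4) - 2)*(-8) + 20) = 21*((10 - 2)*(-8) + 20) = 21*(8*(-8) + 20) = 21*(-64 + 20) = 21*(-44) = -924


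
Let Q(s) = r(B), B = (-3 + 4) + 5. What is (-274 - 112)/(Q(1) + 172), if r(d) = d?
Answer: -193/89 ≈ -2.1685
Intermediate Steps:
B = 6 (B = 1 + 5 = 6)
Q(s) = 6
(-274 - 112)/(Q(1) + 172) = (-274 - 112)/(6 + 172) = -386/178 = -386*1/178 = -193/89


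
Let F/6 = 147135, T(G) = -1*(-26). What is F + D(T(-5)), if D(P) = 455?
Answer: 883265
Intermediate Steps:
T(G) = 26
F = 882810 (F = 6*147135 = 882810)
F + D(T(-5)) = 882810 + 455 = 883265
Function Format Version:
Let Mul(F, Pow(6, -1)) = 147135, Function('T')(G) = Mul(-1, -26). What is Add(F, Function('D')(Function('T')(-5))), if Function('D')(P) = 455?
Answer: 883265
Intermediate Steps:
Function('T')(G) = 26
F = 882810 (F = Mul(6, 147135) = 882810)
Add(F, Function('D')(Function('T')(-5))) = Add(882810, 455) = 883265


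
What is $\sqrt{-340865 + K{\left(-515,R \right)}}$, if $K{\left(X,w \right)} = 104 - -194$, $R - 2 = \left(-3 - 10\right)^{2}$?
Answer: $i \sqrt{340567} \approx 583.58 i$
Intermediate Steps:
$R = 171$ ($R = 2 + \left(-3 - 10\right)^{2} = 2 + \left(-13\right)^{2} = 2 + 169 = 171$)
$K{\left(X,w \right)} = 298$ ($K{\left(X,w \right)} = 104 + 194 = 298$)
$\sqrt{-340865 + K{\left(-515,R \right)}} = \sqrt{-340865 + 298} = \sqrt{-340567} = i \sqrt{340567}$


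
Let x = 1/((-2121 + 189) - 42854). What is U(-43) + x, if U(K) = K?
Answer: -1925799/44786 ≈ -43.000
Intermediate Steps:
x = -1/44786 (x = 1/(-1932 - 42854) = 1/(-44786) = -1/44786 ≈ -2.2328e-5)
U(-43) + x = -43 - 1/44786 = -1925799/44786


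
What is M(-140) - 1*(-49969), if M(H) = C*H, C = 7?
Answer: 48989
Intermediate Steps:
M(H) = 7*H
M(-140) - 1*(-49969) = 7*(-140) - 1*(-49969) = -980 + 49969 = 48989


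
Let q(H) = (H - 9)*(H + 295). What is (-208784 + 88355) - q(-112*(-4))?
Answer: -446606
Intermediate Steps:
q(H) = (-9 + H)*(295 + H)
(-208784 + 88355) - q(-112*(-4)) = (-208784 + 88355) - (-2655 + (-112*(-4))**2 + 286*(-112*(-4))) = -120429 - (-2655 + 448**2 + 286*448) = -120429 - (-2655 + 200704 + 128128) = -120429 - 1*326177 = -120429 - 326177 = -446606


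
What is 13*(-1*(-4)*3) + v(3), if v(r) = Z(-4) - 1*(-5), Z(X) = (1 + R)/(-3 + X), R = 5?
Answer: 1121/7 ≈ 160.14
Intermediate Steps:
Z(X) = 6/(-3 + X) (Z(X) = (1 + 5)/(-3 + X) = 6/(-3 + X))
v(r) = 29/7 (v(r) = 6/(-3 - 4) - 1*(-5) = 6/(-7) + 5 = 6*(-⅐) + 5 = -6/7 + 5 = 29/7)
13*(-1*(-4)*3) + v(3) = 13*(-1*(-4)*3) + 29/7 = 13*(4*3) + 29/7 = 13*12 + 29/7 = 156 + 29/7 = 1121/7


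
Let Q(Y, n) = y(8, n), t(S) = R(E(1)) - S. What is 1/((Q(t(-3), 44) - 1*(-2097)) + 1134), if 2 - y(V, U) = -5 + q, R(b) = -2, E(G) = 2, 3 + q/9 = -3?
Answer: 1/3292 ≈ 0.00030377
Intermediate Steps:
q = -54 (q = -27 + 9*(-3) = -27 - 27 = -54)
y(V, U) = 61 (y(V, U) = 2 - (-5 - 54) = 2 - 1*(-59) = 2 + 59 = 61)
t(S) = -2 - S
Q(Y, n) = 61
1/((Q(t(-3), 44) - 1*(-2097)) + 1134) = 1/((61 - 1*(-2097)) + 1134) = 1/((61 + 2097) + 1134) = 1/(2158 + 1134) = 1/3292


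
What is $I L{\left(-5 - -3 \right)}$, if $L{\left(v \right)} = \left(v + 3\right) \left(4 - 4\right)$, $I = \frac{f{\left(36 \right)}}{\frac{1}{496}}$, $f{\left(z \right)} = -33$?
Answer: $0$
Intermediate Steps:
$I = -16368$ ($I = - \frac{33}{\frac{1}{496}} = - 33 \frac{1}{\frac{1}{496}} = \left(-33\right) 496 = -16368$)
$L{\left(v \right)} = 0$ ($L{\left(v \right)} = \left(3 + v\right) 0 = 0$)
$I L{\left(-5 - -3 \right)} = \left(-16368\right) 0 = 0$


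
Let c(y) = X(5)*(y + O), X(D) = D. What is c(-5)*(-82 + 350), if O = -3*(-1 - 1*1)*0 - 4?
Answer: -12060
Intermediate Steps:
O = -4 (O = -3*(-1 - 1)*0 - 4 = -(-6)*0 - 4 = -3*0 - 4 = 0 - 4 = -4)
c(y) = -20 + 5*y (c(y) = 5*(y - 4) = 5*(-4 + y) = -20 + 5*y)
c(-5)*(-82 + 350) = (-20 + 5*(-5))*(-82 + 350) = (-20 - 25)*268 = -45*268 = -12060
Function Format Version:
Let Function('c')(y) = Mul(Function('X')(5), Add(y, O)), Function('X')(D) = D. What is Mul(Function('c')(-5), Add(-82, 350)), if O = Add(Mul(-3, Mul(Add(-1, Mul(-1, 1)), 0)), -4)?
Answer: -12060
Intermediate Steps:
O = -4 (O = Add(Mul(-3, Mul(Add(-1, -1), 0)), -4) = Add(Mul(-3, Mul(-2, 0)), -4) = Add(Mul(-3, 0), -4) = Add(0, -4) = -4)
Function('c')(y) = Add(-20, Mul(5, y)) (Function('c')(y) = Mul(5, Add(y, -4)) = Mul(5, Add(-4, y)) = Add(-20, Mul(5, y)))
Mul(Function('c')(-5), Add(-82, 350)) = Mul(Add(-20, Mul(5, -5)), Add(-82, 350)) = Mul(Add(-20, -25), 268) = Mul(-45, 268) = -12060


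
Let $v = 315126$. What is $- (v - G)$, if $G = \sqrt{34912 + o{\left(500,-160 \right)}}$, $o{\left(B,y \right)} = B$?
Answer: $-315126 + 2 \sqrt{8853} \approx -3.1494 \cdot 10^{5}$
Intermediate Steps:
$G = 2 \sqrt{8853}$ ($G = \sqrt{34912 + 500} = \sqrt{35412} = 2 \sqrt{8853} \approx 188.18$)
$- (v - G) = - (315126 - 2 \sqrt{8853}) = -315126 + 2 \sqrt{8853}$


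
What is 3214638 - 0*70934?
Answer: 3214638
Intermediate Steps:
3214638 - 0*70934 = 3214638 - 1*0 = 3214638 + 0 = 3214638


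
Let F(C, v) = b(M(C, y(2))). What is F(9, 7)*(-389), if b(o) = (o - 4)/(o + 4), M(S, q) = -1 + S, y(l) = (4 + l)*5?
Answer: -389/3 ≈ -129.67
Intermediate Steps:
y(l) = 20 + 5*l
b(o) = (-4 + o)/(4 + o)
F(C, v) = (-5 + C)/(3 + C) (F(C, v) = (-4 + (-1 + C))/(4 + (-1 + C)) = (-5 + C)/(3 + C))
F(9, 7)*(-389) = ((-5 + 9)/(3 + 9))*(-389) = (4/12)*(-389) = ((1/12)*4)*(-389) = (⅓)*(-389) = -389/3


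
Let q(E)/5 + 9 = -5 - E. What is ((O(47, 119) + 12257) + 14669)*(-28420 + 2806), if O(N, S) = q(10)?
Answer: -686608884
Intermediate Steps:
q(E) = -70 - 5*E (q(E) = -45 + 5*(-5 - E) = -45 + (-25 - 5*E) = -70 - 5*E)
O(N, S) = -120 (O(N, S) = -70 - 5*10 = -70 - 50 = -120)
((O(47, 119) + 12257) + 14669)*(-28420 + 2806) = ((-120 + 12257) + 14669)*(-28420 + 2806) = (12137 + 14669)*(-25614) = 26806*(-25614) = -686608884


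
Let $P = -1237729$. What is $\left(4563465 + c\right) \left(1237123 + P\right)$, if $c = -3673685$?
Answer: $-539206680$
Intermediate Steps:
$\left(4563465 + c\right) \left(1237123 + P\right) = \left(4563465 - 3673685\right) \left(1237123 - 1237729\right) = 889780 \left(-606\right) = -539206680$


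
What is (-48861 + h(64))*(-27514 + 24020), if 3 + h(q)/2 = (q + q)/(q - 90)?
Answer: 2220084106/13 ≈ 1.7078e+8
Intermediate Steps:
h(q) = -6 + 4*q/(-90 + q) (h(q) = -6 + 2*((q + q)/(q - 90)) = -6 + 2*((2*q)/(-90 + q)) = -6 + 2*(2*q/(-90 + q)) = -6 + 4*q/(-90 + q))
(-48861 + h(64))*(-27514 + 24020) = (-48861 + 2*(270 - 1*64)/(-90 + 64))*(-27514 + 24020) = (-48861 + 2*(270 - 64)/(-26))*(-3494) = (-48861 + 2*(-1/26)*206)*(-3494) = (-48861 - 206/13)*(-3494) = -635399/13*(-3494) = 2220084106/13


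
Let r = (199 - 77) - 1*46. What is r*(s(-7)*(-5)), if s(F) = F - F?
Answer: 0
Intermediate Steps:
s(F) = 0
r = 76 (r = 122 - 46 = 76)
r*(s(-7)*(-5)) = 76*(0*(-5)) = 76*0 = 0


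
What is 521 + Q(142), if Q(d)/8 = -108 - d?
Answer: -1479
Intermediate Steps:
Q(d) = -864 - 8*d (Q(d) = 8*(-108 - d) = -864 - 8*d)
521 + Q(142) = 521 + (-864 - 8*142) = 521 + (-864 - 1136) = 521 - 2000 = -1479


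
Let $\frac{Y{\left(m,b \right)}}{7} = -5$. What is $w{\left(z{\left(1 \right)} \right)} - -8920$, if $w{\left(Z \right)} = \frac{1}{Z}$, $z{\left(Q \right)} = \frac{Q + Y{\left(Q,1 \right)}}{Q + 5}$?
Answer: $\frac{151637}{17} \approx 8919.8$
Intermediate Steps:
$Y{\left(m,b \right)} = -35$ ($Y{\left(m,b \right)} = 7 \left(-5\right) = -35$)
$z{\left(Q \right)} = \frac{-35 + Q}{5 + Q}$ ($z{\left(Q \right)} = \frac{Q - 35}{Q + 5} = \frac{-35 + Q}{5 + Q}$)
$w{\left(z{\left(1 \right)} \right)} - -8920 = \frac{1}{\frac{1}{5 + 1} \left(-35 + 1\right)} - -8920 = \frac{1}{\frac{1}{6} \left(-34\right)} + 8920 = \frac{1}{- \frac{17}{3}} + 8920 = - \frac{3}{17} + 8920 = \frac{151637}{17}$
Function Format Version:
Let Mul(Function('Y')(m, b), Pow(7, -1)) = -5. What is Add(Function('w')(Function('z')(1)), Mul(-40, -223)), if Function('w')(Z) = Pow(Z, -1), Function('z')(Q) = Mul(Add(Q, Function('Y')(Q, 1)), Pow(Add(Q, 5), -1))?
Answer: Rational(151637, 17) ≈ 8919.8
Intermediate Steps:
Function('Y')(m, b) = -35 (Function('Y')(m, b) = Mul(7, -5) = -35)
Function('z')(Q) = Mul(Pow(Add(5, Q), -1), Add(-35, Q)) (Function('z')(Q) = Mul(Add(Q, -35), Pow(Add(Q, 5), -1)) = Mul(Add(-35, Q), Pow(Add(5, Q), -1)) = Mul(Pow(Add(5, Q), -1), Add(-35, Q)))
Add(Function('w')(Function('z')(1)), Mul(-40, -223)) = Add(Pow(Mul(Pow(Add(5, 1), -1), Add(-35, 1)), -1), Mul(-40, -223)) = Add(Pow(Mul(Pow(6, -1), -34), -1), 8920) = Add(Pow(Mul(Rational(1, 6), -34), -1), 8920) = Add(Pow(Rational(-17, 3), -1), 8920) = Add(Rational(-3, 17), 8920) = Rational(151637, 17)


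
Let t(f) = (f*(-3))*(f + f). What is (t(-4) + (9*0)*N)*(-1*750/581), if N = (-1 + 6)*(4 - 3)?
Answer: 72000/581 ≈ 123.92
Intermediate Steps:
N = 5 (N = 5*1 = 5)
t(f) = -6*f² (t(f) = (-3*f)*(2*f) = -6*f²)
(t(-4) + (9*0)*N)*(-1*750/581) = (-6*(-4)² + (9*0)*5)*(-1*750/581) = (-6*16 + 0*5)*(-750*1/581) = (-96 + 0)*(-750/581) = -96*(-750/581) = 72000/581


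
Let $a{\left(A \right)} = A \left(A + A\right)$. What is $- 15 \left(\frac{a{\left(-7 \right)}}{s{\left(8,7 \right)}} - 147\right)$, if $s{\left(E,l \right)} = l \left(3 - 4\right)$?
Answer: $2415$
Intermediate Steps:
$a{\left(A \right)} = 2 A^{2}$ ($a{\left(A \right)} = A 2 A = 2 A^{2}$)
$s{\left(E,l \right)} = - l$ ($s{\left(E,l \right)} = l \left(-1\right) = - l$)
$- 15 \left(\frac{a{\left(-7 \right)}}{s{\left(8,7 \right)}} - 147\right) = - 15 \left(\frac{2 \left(-7\right)^{2}}{\left(-1\right) 7} - 147\right) = - 15 \left(\frac{2 \cdot 49}{-7} - 147\right) = - 15 \left(98 \left(- \frac{1}{7}\right) - 147\right) = - 15 \left(-14 - 147\right) = \left(-15\right) \left(-161\right) = 2415$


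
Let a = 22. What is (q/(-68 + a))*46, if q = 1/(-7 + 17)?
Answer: -⅒ ≈ -0.10000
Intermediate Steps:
q = ⅒ (q = 1/10 = ⅒ ≈ 0.10000)
(q/(-68 + a))*46 = ((⅒)/(-68 + 22))*46 = ((⅒)/(-46))*46 = -1/46*⅒*46 = -1/460*46 = -⅒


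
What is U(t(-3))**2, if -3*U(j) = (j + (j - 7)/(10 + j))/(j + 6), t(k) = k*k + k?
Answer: 9025/331776 ≈ 0.027202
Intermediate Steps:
t(k) = k + k**2 (t(k) = k**2 + k = k + k**2)
U(j) = -(j + (-7 + j)/(10 + j))/(3*(6 + j)) (U(j) = -(j + (j - 7)/(10 + j))/(3*(j + 6)) = -(j + (-7 + j)/(10 + j))/(3*(6 + j)))
U(t(-3))**2 = ((7 - (-3*(1 - 3))**2 - (-33)*(1 - 3))/(3*(60 + (-3*(1 - 3))**2 + 16*(-3*(1 - 3)))))**2 = ((7 - (-3*(-2))**2 - (-33)*(-2))/(3*(60 + (-3*(-2))**2 + 16*(-3*(-2)))))**2 = ((7 - 1*6**2 - 11*6)/(3*(60 + 6**2 + 16*6)))**2 = ((7 - 1*36 - 66)/(3*(60 + 36 + 96)))**2 = ((1/3)*(7 - 36 - 66)/192)**2 = ((1/3)*(1/192)*(-95))**2 = (-95/576)**2 = 9025/331776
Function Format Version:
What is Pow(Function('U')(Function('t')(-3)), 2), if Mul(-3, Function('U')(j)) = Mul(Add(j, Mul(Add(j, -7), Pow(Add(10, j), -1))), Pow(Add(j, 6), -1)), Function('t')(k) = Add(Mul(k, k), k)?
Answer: Rational(9025, 331776) ≈ 0.027202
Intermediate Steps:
Function('t')(k) = Add(k, Pow(k, 2)) (Function('t')(k) = Add(Pow(k, 2), k) = Add(k, Pow(k, 2)))
Function('U')(j) = Mul(Rational(-1, 3), Pow(Add(6, j), -1), Add(j, Mul(Pow(Add(10, j), -1), Add(-7, j)))) (Function('U')(j) = Mul(Rational(-1, 3), Mul(Add(j, Mul(Add(j, -7), Pow(Add(10, j), -1))), Pow(Add(j, 6), -1))) = Mul(Rational(-1, 3), Mul(Add(j, Mul(Add(-7, j), Pow(Add(10, j), -1))), Pow(Add(6, j), -1))) = Mul(Rational(-1, 3), Mul(Add(j, Mul(Pow(Add(10, j), -1), Add(-7, j))), Pow(Add(6, j), -1))) = Mul(Rational(-1, 3), Mul(Pow(Add(6, j), -1), Add(j, Mul(Pow(Add(10, j), -1), Add(-7, j))))) = Mul(Rational(-1, 3), Pow(Add(6, j), -1), Add(j, Mul(Pow(Add(10, j), -1), Add(-7, j)))))
Pow(Function('U')(Function('t')(-3)), 2) = Pow(Mul(Rational(1, 3), Pow(Add(60, Pow(Mul(-3, Add(1, -3)), 2), Mul(16, Mul(-3, Add(1, -3)))), -1), Add(7, Mul(-1, Pow(Mul(-3, Add(1, -3)), 2)), Mul(-11, Mul(-3, Add(1, -3))))), 2) = Pow(Mul(Rational(1, 3), Pow(Add(60, Pow(Mul(-3, -2), 2), Mul(16, Mul(-3, -2))), -1), Add(7, Mul(-1, Pow(Mul(-3, -2), 2)), Mul(-11, Mul(-3, -2)))), 2) = Pow(Mul(Rational(1, 3), Pow(Add(60, Pow(6, 2), Mul(16, 6)), -1), Add(7, Mul(-1, Pow(6, 2)), Mul(-11, 6))), 2) = Pow(Mul(Rational(1, 3), Pow(Add(60, 36, 96), -1), Add(7, Mul(-1, 36), -66)), 2) = Pow(Mul(Rational(1, 3), Pow(192, -1), Add(7, -36, -66)), 2) = Pow(Mul(Rational(1, 3), Rational(1, 192), -95), 2) = Pow(Rational(-95, 576), 2) = Rational(9025, 331776)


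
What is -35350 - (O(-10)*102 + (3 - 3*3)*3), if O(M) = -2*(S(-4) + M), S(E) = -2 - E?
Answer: -36964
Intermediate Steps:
O(M) = -4 - 2*M (O(M) = -2*((-2 - 1*(-4)) + M) = -2*((-2 + 4) + M) = -2*(2 + M) = -4 - 2*M)
-35350 - (O(-10)*102 + (3 - 3*3)*3) = -35350 - ((-4 - 2*(-10))*102 + (3 - 3*3)*3) = -35350 - ((-4 + 20)*102 + (3 - 9)*3) = -35350 - (16*102 - 6*3) = -35350 - (1632 - 18) = -35350 - 1*1614 = -35350 - 1614 = -36964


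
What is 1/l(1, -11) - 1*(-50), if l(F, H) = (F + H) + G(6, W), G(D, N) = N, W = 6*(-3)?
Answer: 1399/28 ≈ 49.964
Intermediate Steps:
W = -18
l(F, H) = -18 + F + H (l(F, H) = (F + H) - 18 = -18 + F + H)
1/l(1, -11) - 1*(-50) = 1/(-18 + 1 - 11) - 1*(-50) = 1/(-28) + 50 = -1/28 + 50 = 1399/28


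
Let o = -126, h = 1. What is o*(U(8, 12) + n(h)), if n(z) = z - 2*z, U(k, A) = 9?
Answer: -1008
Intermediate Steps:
n(z) = -z (n(z) = z - 2*z = -z)
o*(U(8, 12) + n(h)) = -126*(9 - 1*1) = -126*(9 - 1) = -126*8 = -1008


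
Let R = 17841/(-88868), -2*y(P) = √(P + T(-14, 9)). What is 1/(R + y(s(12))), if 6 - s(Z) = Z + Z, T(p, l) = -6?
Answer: -528497996/15901143275 + 7897521424*I*√6/47703429825 ≈ -0.033237 + 0.40552*I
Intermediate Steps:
s(Z) = 6 - 2*Z (s(Z) = 6 - (Z + Z) = 6 - 2*Z)
y(P) = -√(-6 + P)/2 (y(P) = -√(P - 6)/2 = -√(-6 + P)/2)
R = -17841/88868 (R = 17841*(-1/88868) = -17841/88868 ≈ -0.20076)
1/(R + y(s(12))) = 1/(-17841/88868 - √(-6 + (6 - 2*12))/2) = 1/(-17841/88868 - √(-6 + (6 - 24))/2) = 1/(-17841/88868 - √(-6 - 18)/2) = 1/(-17841/88868 - I*√6)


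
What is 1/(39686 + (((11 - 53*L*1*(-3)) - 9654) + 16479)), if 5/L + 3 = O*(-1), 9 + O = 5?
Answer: 1/47317 ≈ 2.1134e-5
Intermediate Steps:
O = -4 (O = -9 + 5 = -4)
L = 5 (L = 5/(-3 - 4*(-1)) = 5/(-3 + 4) = 5/1 = 5*1 = 5)
1/(39686 + (((11 - 53*L*1*(-3)) - 9654) + 16479)) = 1/(39686 + (((11 - 53*5*1*(-3)) - 9654) + 16479)) = 1/(39686 + (((11 - 265*(-3)) - 9654) + 16479)) = 1/(39686 + (((11 - 53*(-15)) - 9654) + 16479)) = 1/(39686 + (((11 + 795) - 9654) + 16479)) = 1/(39686 + ((806 - 9654) + 16479)) = 1/(39686 + (-8848 + 16479)) = 1/(39686 + 7631) = 1/47317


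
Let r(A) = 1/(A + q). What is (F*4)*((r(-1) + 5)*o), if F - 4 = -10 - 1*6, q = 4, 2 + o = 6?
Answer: -1024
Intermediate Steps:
o = 4 (o = -2 + 6 = 4)
F = -12 (F = 4 + (-10 - 1*6) = 4 + (-10 - 6) = 4 - 16 = -12)
r(A) = 1/(4 + A) (r(A) = 1/(A + 4) = 1/(4 + A))
(F*4)*((r(-1) + 5)*o) = (-12*4)*((1/(4 - 1) + 5)*4) = -48*(1/3 + 5)*4 = -48*(⅓ + 5)*4 = -256*4 = -48*64/3 = -1024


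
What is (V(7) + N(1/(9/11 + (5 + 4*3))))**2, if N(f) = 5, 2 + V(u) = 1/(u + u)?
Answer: 1849/196 ≈ 9.4337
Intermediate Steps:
V(u) = -2 + 1/(2*u) (V(u) = -2 + 1/(u + u) = -2 + 1/(2*u))
(V(7) + N(1/(9/11 + (5 + 4*3))))**2 = ((-2 + (1/2)/7) + 5)**2 = ((-2 + (1/2)*(1/7)) + 5)**2 = ((-2 + 1/14) + 5)**2 = (-27/14 + 5)**2 = (43/14)**2 = 1849/196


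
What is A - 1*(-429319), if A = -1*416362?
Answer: 12957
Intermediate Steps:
A = -416362
A - 1*(-429319) = -416362 - 1*(-429319) = -416362 + 429319 = 12957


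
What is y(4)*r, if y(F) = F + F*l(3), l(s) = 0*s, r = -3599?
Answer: -14396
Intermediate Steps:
l(s) = 0
y(F) = F (y(F) = F + F*0 = F + 0 = F)
y(4)*r = 4*(-3599) = -14396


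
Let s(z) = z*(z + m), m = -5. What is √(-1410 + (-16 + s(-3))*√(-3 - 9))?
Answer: √(-1410 + 16*I*√3) ≈ 0.369 + 37.552*I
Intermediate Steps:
s(z) = z*(-5 + z) (s(z) = z*(z - 5) = z*(-5 + z))
√(-1410 + (-16 + s(-3))*√(-3 - 9)) = √(-1410 + (-16 - 3*(-5 - 3))*√(-3 - 9)) = √(-1410 + (-16 - 3*(-8))*√(-12)) = √(-1410 + (-16 + 24)*(2*I*√3)) = √(-1410 + 8*(2*I*√3)) = √(-1410 + 16*I*√3)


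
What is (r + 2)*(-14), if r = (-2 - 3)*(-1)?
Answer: -98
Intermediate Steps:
r = 5 (r = -5*(-1) = 5)
(r + 2)*(-14) = (5 + 2)*(-14) = 7*(-14) = -98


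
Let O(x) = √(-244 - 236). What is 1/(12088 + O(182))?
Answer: 1511/18265028 - I*√30/36530056 ≈ 8.2726e-5 - 1.4994e-7*I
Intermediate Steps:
O(x) = 4*I*√30 (O(x) = √(-480) = 4*I*√30)
1/(12088 + O(182)) = 1/(12088 + 4*I*√30)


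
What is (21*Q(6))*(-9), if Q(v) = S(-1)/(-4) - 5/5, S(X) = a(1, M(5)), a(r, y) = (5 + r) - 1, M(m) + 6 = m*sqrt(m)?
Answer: 1701/4 ≈ 425.25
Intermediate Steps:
M(m) = -6 + m**(3/2) (M(m) = -6 + m*sqrt(m) = -6 + m**(3/2))
a(r, y) = 4 + r
S(X) = 5 (S(X) = 4 + 1 = 5)
Q(v) = -9/4 (Q(v) = 5/(-4) - 5/5 = 5*(-1/4) - 5*1/5 = -5/4 - 1 = -9/4)
(21*Q(6))*(-9) = (21*(-9/4))*(-9) = -189/4*(-9) = 1701/4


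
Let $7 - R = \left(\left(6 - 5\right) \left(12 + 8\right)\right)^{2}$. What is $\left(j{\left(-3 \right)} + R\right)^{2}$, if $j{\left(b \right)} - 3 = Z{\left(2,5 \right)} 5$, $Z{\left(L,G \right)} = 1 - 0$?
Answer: $148225$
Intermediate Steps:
$Z{\left(L,G \right)} = 1$ ($Z{\left(L,G \right)} = 1 + 0 = 1$)
$j{\left(b \right)} = 8$ ($j{\left(b \right)} = 3 + 1 \cdot 5 = 3 + 5 = 8$)
$R = -393$ ($R = 7 - \left(\left(6 - 5\right) \left(12 + 8\right)\right)^{2} = 7 - \left(1 \cdot 20\right)^{2} = 7 - 20^{2} = 7 - 400 = -393$)
$\left(j{\left(-3 \right)} + R\right)^{2} = \left(8 - 393\right)^{2} = \left(-385\right)^{2} = 148225$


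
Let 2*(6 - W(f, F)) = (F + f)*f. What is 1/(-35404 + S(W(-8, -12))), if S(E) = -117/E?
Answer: -74/2619779 ≈ -2.8247e-5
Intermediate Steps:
W(f, F) = 6 - f*(F + f)/2 (W(f, F) = 6 - (F + f)*f/2 = 6 - f*(F + f)/2)
1/(-35404 + S(W(-8, -12))) = 1/(-35404 - 117/(6 - 1/2*(-8)**2 - 1/2*(-12)*(-8))) = 1/(-35404 - 117/(6 - 1/2*64 - 48)) = 1/(-35404 - 117/(6 - 32 - 48)) = 1/(-35404 - 117/(-74)) = 1/(-35404 - 117*(-1/74)) = 1/(-35404 + 117/74) = 1/(-2619779/74) = -74/2619779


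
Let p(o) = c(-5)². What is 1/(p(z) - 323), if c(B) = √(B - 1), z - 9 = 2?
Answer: -1/329 ≈ -0.0030395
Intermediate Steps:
z = 11 (z = 9 + 2 = 11)
c(B) = √(-1 + B)
p(o) = -6 (p(o) = (√(-1 - 5))² = (√(-6))² = (I*√6)² = -6)
1/(p(z) - 323) = 1/(-6 - 323) = 1/(-329) = -1/329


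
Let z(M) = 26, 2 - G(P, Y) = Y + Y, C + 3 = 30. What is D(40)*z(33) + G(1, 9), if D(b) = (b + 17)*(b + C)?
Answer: 99278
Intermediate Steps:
C = 27 (C = -3 + 30 = 27)
G(P, Y) = 2 - 2*Y (G(P, Y) = 2 - (Y + Y) = 2 - 2*Y)
D(b) = (17 + b)*(27 + b) (D(b) = (b + 17)*(b + 27) = (17 + b)*(27 + b))
D(40)*z(33) + G(1, 9) = (459 + 40² + 44*40)*26 + (2 - 2*9) = (459 + 1600 + 1760)*26 + (2 - 18) = 3819*26 - 16 = 99294 - 16 = 99278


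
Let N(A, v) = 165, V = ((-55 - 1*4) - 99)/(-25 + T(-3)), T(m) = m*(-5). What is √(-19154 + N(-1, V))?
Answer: I*√18989 ≈ 137.8*I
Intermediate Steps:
T(m) = -5*m
V = 79/5 (V = ((-55 - 1*4) - 99)/(-25 - 5*(-3)) = ((-55 - 4) - 99)/(-25 + 15) = (-59 - 99)/(-10) = -158*(-⅒) = 79/5 ≈ 15.800)
√(-19154 + N(-1, V)) = √(-19154 + 165) = √(-18989) = I*√18989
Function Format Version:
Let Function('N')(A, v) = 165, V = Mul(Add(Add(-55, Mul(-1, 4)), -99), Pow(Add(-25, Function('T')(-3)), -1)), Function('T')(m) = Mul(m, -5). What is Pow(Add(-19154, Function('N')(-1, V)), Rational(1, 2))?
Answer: Mul(I, Pow(18989, Rational(1, 2))) ≈ Mul(137.80, I)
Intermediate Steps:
Function('T')(m) = Mul(-5, m)
V = Rational(79, 5) (V = Mul(Add(Add(-55, Mul(-1, 4)), -99), Pow(Add(-25, Mul(-5, -3)), -1)) = Mul(Add(Add(-55, -4), -99), Pow(Add(-25, 15), -1)) = Mul(Add(-59, -99), Pow(-10, -1)) = Mul(-158, Rational(-1, 10)) = Rational(79, 5) ≈ 15.800)
Pow(Add(-19154, Function('N')(-1, V)), Rational(1, 2)) = Pow(Add(-19154, 165), Rational(1, 2)) = Pow(-18989, Rational(1, 2)) = Mul(I, Pow(18989, Rational(1, 2)))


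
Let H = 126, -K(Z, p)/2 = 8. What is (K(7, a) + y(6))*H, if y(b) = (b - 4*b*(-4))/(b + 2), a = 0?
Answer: -819/2 ≈ -409.50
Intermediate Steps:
K(Z, p) = -16 (K(Z, p) = -2*8 = -16)
y(b) = 17*b/(2 + b) (y(b) = (b + 16*b)/(2 + b) = (17*b)/(2 + b) = 17*b/(2 + b))
(K(7, a) + y(6))*H = (-16 + 17*6/(2 + 6))*126 = (-16 + 17*6/8)*126 = (-16 + 17*6*(⅛))*126 = (-16 + 51/4)*126 = -13/4*126 = -819/2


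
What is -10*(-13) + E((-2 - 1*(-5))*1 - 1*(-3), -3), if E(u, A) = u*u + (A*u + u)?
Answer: 154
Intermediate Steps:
E(u, A) = u + u² + A*u (E(u, A) = u² + (u + A*u) = u + u² + A*u)
-10*(-13) + E((-2 - 1*(-5))*1 - 1*(-3), -3) = -10*(-13) + ((-2 - 1*(-5))*1 - 1*(-3))*(1 - 3 + ((-2 - 1*(-5))*1 - 1*(-3))) = 130 + ((-2 + 5)*1 + 3)*(1 - 3 + ((-2 + 5)*1 + 3)) = 130 + (3*1 + 3)*(1 - 3 + (3*1 + 3)) = 130 + (3 + 3)*(1 - 3 + (3 + 3)) = 130 + 6*(1 - 3 + 6) = 130 + 6*4 = 130 + 24 = 154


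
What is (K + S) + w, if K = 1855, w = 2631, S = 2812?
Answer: 7298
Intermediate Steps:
(K + S) + w = (1855 + 2812) + 2631 = 4667 + 2631 = 7298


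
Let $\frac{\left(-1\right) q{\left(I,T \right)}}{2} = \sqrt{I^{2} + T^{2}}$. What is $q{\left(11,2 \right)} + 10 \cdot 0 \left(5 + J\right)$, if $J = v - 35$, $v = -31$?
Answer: $- 10 \sqrt{5} \approx -22.361$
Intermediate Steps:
$J = -66$ ($J = -31 - 35 = -66$)
$q{\left(I,T \right)} = - 2 \sqrt{I^{2} + T^{2}}$
$q{\left(11,2 \right)} + 10 \cdot 0 \left(5 + J\right) = - 2 \sqrt{11^{2} + 2^{2}} + 10 \cdot 0 \left(5 - 66\right) = - 2 \sqrt{121 + 4} + 0 \left(-61\right) = - 2 \sqrt{125} + 0 = - 2 \cdot 5 \sqrt{5} + 0 = - 10 \sqrt{5} + 0 = - 10 \sqrt{5}$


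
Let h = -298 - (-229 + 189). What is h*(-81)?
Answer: 20898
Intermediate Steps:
h = -258 (h = -298 - 1*(-40) = -298 + 40 = -258)
h*(-81) = -258*(-81) = 20898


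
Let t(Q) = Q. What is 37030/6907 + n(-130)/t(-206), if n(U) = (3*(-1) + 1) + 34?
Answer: 3703578/711421 ≈ 5.2059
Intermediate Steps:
n(U) = 32 (n(U) = (-3 + 1) + 34 = -2 + 34 = 32)
37030/6907 + n(-130)/t(-206) = 37030/6907 + 32/(-206) = 37030*(1/6907) + 32*(-1/206) = 37030/6907 - 16/103 = 3703578/711421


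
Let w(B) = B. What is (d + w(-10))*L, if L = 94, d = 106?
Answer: 9024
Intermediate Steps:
(d + w(-10))*L = (106 - 10)*94 = 96*94 = 9024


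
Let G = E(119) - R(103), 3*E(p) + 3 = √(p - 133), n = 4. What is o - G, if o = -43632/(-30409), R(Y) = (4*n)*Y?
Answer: 50188073/30409 - I*√14/3 ≈ 1650.4 - 1.2472*I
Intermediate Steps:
R(Y) = 16*Y (R(Y) = (4*4)*Y = 16*Y)
E(p) = -1 + √(-133 + p)/3 (E(p) = -1 + √(p - 133)/3 = -1 + √(-133 + p)/3)
o = 43632/30409 (o = -43632*(-1/30409) = 43632/30409 ≈ 1.4348)
G = -1649 + I*√14/3 (G = (-1 + √(-133 + 119)/3) - 16*103 = (-1 + √(-14)/3) - 1*1648 = (-1 + (I*√14)/3) - 1648 = (-1 + I*√14/3) - 1648 = -1649 + I*√14/3 ≈ -1649.0 + 1.2472*I)
o - G = 43632/30409 - (-1649 + I*√14/3) = 43632/30409 + (1649 - I*√14/3) = 50188073/30409 - I*√14/3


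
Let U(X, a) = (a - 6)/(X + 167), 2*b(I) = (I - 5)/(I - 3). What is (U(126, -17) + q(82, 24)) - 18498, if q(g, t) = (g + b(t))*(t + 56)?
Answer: -73232317/6153 ≈ -11902.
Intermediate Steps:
b(I) = (-5 + I)/(2*(-3 + I)) (b(I) = ((I - 5)/(I - 3))/2 = ((-5 + I)/(-3 + I))/2 = (-5 + I)/(2*(-3 + I)))
U(X, a) = (-6 + a)/(167 + X)
q(g, t) = (56 + t)*(g + (-5 + t)/(2*(-3 + t))) (q(g, t) = (g + (-5 + t)/(2*(-3 + t)))*(t + 56) = (g + (-5 + t)/(2*(-3 + t)))*(56 + t) = (56 + t)*(g + (-5 + t)/(2*(-3 + t))))
(U(126, -17) + q(82, 24)) - 18498 = ((-6 - 17)/(167 + 126) + (-140 + 28*24 + (½)*24*(-5 + 24) + 82*(-3 + 24)*(56 + 24))/(-3 + 24)) - 18498 = (-23/293 + (-140 + 672 + (½)*24*19 + 82*21*80)/21) - 18498 = ((1/293)*(-23) + (-140 + 672 + 228 + 137760)/21) - 18498 = (-23/293 + (1/21)*138520) - 18498 = (-23/293 + 138520/21) - 18498 = 40585877/6153 - 18498 = -73232317/6153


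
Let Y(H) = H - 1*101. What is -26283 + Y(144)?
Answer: -26240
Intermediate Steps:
Y(H) = -101 + H (Y(H) = H - 101 = -101 + H)
-26283 + Y(144) = -26283 + (-101 + 144) = -26283 + 43 = -26240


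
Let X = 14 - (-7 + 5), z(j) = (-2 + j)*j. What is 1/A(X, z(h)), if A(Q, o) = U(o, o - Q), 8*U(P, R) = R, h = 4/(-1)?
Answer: 1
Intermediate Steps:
h = -4 (h = 4*(-1) = -4)
z(j) = j*(-2 + j)
X = 16 (X = 14 - 1*(-2) = 14 + 2 = 16)
U(P, R) = R/8
A(Q, o) = -Q/8 + o/8 (A(Q, o) = (o - Q)/8 = -Q/8 + o/8)
1/A(X, z(h)) = 1/(-⅛*16 + (-4*(-2 - 4))/8) = 1/(-2 + (-4*(-6))/8) = 1/(-2 + (⅛)*24) = 1/(-2 + 3) = 1/1 = 1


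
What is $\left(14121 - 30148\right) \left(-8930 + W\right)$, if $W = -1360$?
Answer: $164917830$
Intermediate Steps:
$\left(14121 - 30148\right) \left(-8930 + W\right) = \left(14121 - 30148\right) \left(-8930 - 1360\right) = \left(-16027\right) \left(-10290\right) = 164917830$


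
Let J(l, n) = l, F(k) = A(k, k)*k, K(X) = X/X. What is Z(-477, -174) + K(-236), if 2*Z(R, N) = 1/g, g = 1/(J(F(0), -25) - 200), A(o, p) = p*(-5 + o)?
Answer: -99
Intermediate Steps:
K(X) = 1
F(k) = k²*(-5 + k) (F(k) = (k*(-5 + k))*k = k²*(-5 + k))
g = -1/200 (g = 1/(0²*(-5 + 0) - 200) = 1/(0*(-5) - 200) = 1/(0 - 200) = 1/(-200) = -1/200 ≈ -0.0050000)
Z(R, N) = -100 (Z(R, N) = 1/(2*(-1/200)) = (½)*(-200) = -100)
Z(-477, -174) + K(-236) = -100 + 1 = -99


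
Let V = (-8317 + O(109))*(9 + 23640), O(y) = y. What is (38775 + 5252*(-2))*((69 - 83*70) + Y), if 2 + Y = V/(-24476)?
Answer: 378444963701/6119 ≈ 6.1847e+7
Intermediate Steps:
V = -194110992 (V = (-8317 + 109)*(9 + 23640) = -8208*23649 = -194110992)
Y = 48515510/6119 (Y = -2 - 194110992/(-24476) = -2 - 194110992*(-1/24476) = -2 + 48527748/6119 = 48515510/6119 ≈ 7928.7)
(38775 + 5252*(-2))*((69 - 83*70) + Y) = (38775 + 5252*(-2))*((69 - 83*70) + 48515510/6119) = (38775 - 10504)*((69 - 5810) + 48515510/6119) = 28271*(-5741 + 48515510/6119) = 28271*(13386331/6119) = 378444963701/6119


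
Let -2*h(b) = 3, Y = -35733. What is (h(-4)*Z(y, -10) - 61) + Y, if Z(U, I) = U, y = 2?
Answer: -35797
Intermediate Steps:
h(b) = -3/2 (h(b) = -1/2*3 = -3/2)
(h(-4)*Z(y, -10) - 61) + Y = (-3/2*2 - 61) - 35733 = (-3 - 61) - 35733 = -64 - 35733 = -35797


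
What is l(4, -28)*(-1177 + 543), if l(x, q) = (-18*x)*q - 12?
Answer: -1270536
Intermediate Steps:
l(x, q) = -12 - 18*q*x (l(x, q) = -18*q*x - 12 = -12 - 18*q*x)
l(4, -28)*(-1177 + 543) = (-12 - 18*(-28)*4)*(-1177 + 543) = (-12 + 2016)*(-634) = 2004*(-634) = -1270536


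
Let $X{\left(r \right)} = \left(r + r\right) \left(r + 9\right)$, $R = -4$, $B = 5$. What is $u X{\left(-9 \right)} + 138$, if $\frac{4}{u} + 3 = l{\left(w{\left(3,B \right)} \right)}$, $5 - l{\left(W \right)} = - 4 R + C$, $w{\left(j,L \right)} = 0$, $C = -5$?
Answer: $138$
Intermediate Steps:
$X{\left(r \right)} = 2 r \left(9 + r\right)$
$l{\left(W \right)} = -6$ ($l{\left(W \right)} = 5 - \left(\left(-4\right) \left(-4\right) - 5\right) = 5 - \left(16 - 5\right) = 5 - 11 = -6$)
$u = - \frac{4}{9}$ ($u = \frac{4}{-3 - 6} = \frac{4}{-9} = 4 \left(- \frac{1}{9}\right) = - \frac{4}{9} \approx -0.44444$)
$u X{\left(-9 \right)} + 138 = - \frac{4 \cdot 2 \left(-9\right) \left(9 - 9\right)}{9} + 138 = - \frac{4 \cdot 2 \left(-9\right) 0}{9} + 138 = \left(- \frac{4}{9}\right) 0 + 138 = 0 + 138 = 138$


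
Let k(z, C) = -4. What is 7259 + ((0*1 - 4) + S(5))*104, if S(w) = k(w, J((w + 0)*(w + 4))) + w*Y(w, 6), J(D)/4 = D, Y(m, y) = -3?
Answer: 4867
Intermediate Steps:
J(D) = 4*D
S(w) = -4 - 3*w (S(w) = -4 + w*(-3) = -4 - 3*w)
7259 + ((0*1 - 4) + S(5))*104 = 7259 + ((0*1 - 4) + (-4 - 3*5))*104 = 7259 + ((0 - 4) + (-4 - 15))*104 = 7259 + (-4 - 19)*104 = 7259 - 23*104 = 7259 - 2392 = 4867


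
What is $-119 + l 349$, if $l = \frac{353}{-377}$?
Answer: $- \frac{168060}{377} \approx -445.78$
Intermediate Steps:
$l = - \frac{353}{377}$ ($l = 353 \left(- \frac{1}{377}\right) = - \frac{353}{377} \approx -0.93634$)
$-119 + l 349 = -119 - \frac{123197}{377} = - \frac{168060}{377}$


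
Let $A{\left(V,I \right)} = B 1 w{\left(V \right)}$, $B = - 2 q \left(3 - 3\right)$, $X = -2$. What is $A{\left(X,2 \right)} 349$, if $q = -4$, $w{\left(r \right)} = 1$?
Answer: $0$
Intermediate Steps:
$B = 0$ ($B = \left(-2\right) \left(-4\right) \left(3 - 3\right) = 8 \left(3 - 3\right) = 8 \cdot 0 = 0$)
$A{\left(V,I \right)} = 0$ ($A{\left(V,I \right)} = 0 \cdot 1 \cdot 1 = 0 \cdot 1 = 0$)
$A{\left(X,2 \right)} 349 = 0 \cdot 349 = 0$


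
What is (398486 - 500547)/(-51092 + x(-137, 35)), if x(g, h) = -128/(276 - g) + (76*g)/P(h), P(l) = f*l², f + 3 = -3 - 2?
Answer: 14752917550/7385239823 ≈ 1.9976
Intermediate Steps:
f = -8 (f = -3 + (-3 - 2) = -3 - 5 = -8)
P(l) = -8*l²
x(g, h) = -128/(276 - g) - 19*g/(2*h²) (x(g, h) = -128/(276 - g) + (76*g)/((-8*h²)) = -128/(276 - g) + (76*g)*(-1/(8*h²)) = -128/(276 - g) - 19*g/(2*h²))
(398486 - 500547)/(-51092 + x(-137, 35)) = (398486 - 500547)/(-51092 + (½)*(-19*(-137)² + 256*35² + 5244*(-137))/(35²*(-276 - 137))) = -102061/(-51092 + (½)*(1/1225)*(-19*18769 + 256*1225 - 718428)/(-413)) = -102061/(-51092 + (½)*(1/1225)*(-1/413)*(-356611 + 313600 - 718428)) = -102061/(-51092 + (½)*(1/1225)*(-1/413)*(-761439)) = -102061/(-51092 + 108777/144550) = -102061/(-7385239823/144550) = -102061*(-144550/7385239823) = 14752917550/7385239823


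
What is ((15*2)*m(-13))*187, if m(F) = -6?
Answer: -33660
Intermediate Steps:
((15*2)*m(-13))*187 = ((15*2)*(-6))*187 = (30*(-6))*187 = -180*187 = -33660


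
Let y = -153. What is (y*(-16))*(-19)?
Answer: -46512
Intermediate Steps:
(y*(-16))*(-19) = -153*(-16)*(-19) = 2448*(-19) = -46512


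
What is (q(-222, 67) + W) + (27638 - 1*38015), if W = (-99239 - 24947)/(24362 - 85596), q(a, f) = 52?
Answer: -316058432/30617 ≈ -10323.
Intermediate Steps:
W = 62093/30617 (W = -124186/(-61234) = -124186*(-1/61234) = 62093/30617 ≈ 2.0281)
(q(-222, 67) + W) + (27638 - 1*38015) = (52 + 62093/30617) + (27638 - 1*38015) = 1654177/30617 + (27638 - 38015) = 1654177/30617 - 10377 = -316058432/30617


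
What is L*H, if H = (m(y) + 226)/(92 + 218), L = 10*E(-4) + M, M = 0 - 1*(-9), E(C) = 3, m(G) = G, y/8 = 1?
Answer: 4563/155 ≈ 29.439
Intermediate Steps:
y = 8 (y = 8*1 = 8)
M = 9 (M = 0 + 9 = 9)
L = 39 (L = 10*3 + 9 = 30 + 9 = 39)
H = 117/155 (H = (8 + 226)/(92 + 218) = 234/310 = 234*(1/310) = 117/155 ≈ 0.75484)
L*H = 39*(117/155) = 4563/155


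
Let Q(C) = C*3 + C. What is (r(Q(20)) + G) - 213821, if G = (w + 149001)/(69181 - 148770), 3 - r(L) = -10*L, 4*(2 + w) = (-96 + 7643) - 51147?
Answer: -16954027701/79589 ≈ -2.1302e+5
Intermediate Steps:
w = -10902 (w = -2 + ((-96 + 7643) - 51147)/4 = -2 + (7547 - 51147)/4 = -2 + (1/4)*(-43600) = -2 - 10900 = -10902)
Q(C) = 4*C (Q(C) = 3*C + C = 4*C)
r(L) = 3 + 10*L (r(L) = 3 - (-10)*L = 3 + 10*L)
G = -138099/79589 (G = (-10902 + 149001)/(69181 - 148770) = 138099/(-79589) = 138099*(-1/79589) = -138099/79589 ≈ -1.7352)
(r(Q(20)) + G) - 213821 = ((3 + 10*(4*20)) - 138099/79589) - 213821 = ((3 + 10*80) - 138099/79589) - 213821 = ((3 + 800) - 138099/79589) - 213821 = (803 - 138099/79589) - 213821 = 63771868/79589 - 213821 = -16954027701/79589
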